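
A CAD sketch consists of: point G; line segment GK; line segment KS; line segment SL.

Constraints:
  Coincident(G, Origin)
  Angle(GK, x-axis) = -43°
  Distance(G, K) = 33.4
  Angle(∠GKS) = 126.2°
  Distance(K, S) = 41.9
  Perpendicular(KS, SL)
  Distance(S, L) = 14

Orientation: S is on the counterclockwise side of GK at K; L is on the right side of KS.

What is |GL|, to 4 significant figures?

73.99

∠GKS = 126.2°, so KS runs at -43.0° + (180° − 126.2°) = 10.80° from the x-axis; with |KS| = 41.9, S = K + 41.9·(cos 10.80°, sin 10.80°) = (65.59, -14.93). The perpendicularity gives SL at right angles to KS; with |SL| = 14.0 on the right of KS, L = S + 14.0·(0.1874, -0.9823) = (68.21, -28.68). Then |GL| = |L − G| = 73.99.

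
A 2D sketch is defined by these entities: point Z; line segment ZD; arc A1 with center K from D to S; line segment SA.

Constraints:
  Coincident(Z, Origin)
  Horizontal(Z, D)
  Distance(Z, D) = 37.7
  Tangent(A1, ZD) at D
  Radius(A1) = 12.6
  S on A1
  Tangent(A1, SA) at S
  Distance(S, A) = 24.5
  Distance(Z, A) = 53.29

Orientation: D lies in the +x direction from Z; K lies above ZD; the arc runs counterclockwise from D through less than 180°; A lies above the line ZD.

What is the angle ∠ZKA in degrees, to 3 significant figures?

103°

Checks: ∠(KD, DZ) = 90.00° ✓; |KD| = 12.60 ✓; |KS| = 12.60 ✓; ∠(KS, SA) = 90.00° ✓; |SA| = 24.50 ✓; |ZA| = 53.29 ✓.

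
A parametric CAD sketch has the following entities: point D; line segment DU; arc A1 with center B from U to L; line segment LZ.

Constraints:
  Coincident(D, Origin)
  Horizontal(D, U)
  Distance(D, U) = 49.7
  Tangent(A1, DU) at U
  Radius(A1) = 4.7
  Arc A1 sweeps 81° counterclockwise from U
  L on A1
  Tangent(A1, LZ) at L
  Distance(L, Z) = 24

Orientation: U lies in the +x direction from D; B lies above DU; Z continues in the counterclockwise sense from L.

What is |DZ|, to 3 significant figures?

64.3

On A1, U sits at bearing -90° from B; an 81° counterclockwise sweep puts L at bearing -9°, so L = B + 4.7·(cos -9°, sin -9°) = (54.3, 3.96). A1 meets LZ tangentially, so BL is at right angles to LZ, so LZ runs along (−sin -9°, cos -9°); with |LZ| = 24.0, Z = (58.1, 27.7). Then |DZ| = |Z − D| = 64.3.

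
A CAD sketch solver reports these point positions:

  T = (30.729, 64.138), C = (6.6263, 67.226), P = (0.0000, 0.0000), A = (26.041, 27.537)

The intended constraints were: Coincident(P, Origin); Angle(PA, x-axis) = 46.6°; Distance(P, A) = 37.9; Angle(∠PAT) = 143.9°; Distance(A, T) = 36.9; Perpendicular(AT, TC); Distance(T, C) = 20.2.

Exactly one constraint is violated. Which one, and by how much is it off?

Distance(T, C) = 20.2 — off by 4.10.

P = (0.00, 0.00) ✓; PA at 46.60° ✓; |PA| = 37.90 ✓; ∠PAT = 143.9° ✓; |AT| = 36.90 ✓; ∠(AT, TC) = 90.00° ✓; |TC| = 24.30 ✗.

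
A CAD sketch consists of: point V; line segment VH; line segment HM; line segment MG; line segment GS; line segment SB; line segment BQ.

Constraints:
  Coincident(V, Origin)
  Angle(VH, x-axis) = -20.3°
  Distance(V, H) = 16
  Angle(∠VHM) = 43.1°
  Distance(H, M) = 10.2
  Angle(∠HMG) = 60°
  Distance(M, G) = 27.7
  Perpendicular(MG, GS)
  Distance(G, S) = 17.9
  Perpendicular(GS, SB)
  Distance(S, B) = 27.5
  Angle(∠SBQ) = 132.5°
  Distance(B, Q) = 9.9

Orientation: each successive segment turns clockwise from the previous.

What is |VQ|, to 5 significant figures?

23.077

V is at the origin; VH runs at -20.3° with length 16.0, so H = (15.006, -5.5510). ∠VHM = 43.1° gives HM at -157.20° from the x-axis; with |HM| = 10.2, M = (5.6032, -9.5036). ∠HMG = 60.0° gives MG at 82.800° from the x-axis; with |MG| = 27.7, G = (9.0749, 17.978). MG is perpendicular to GS, so GS runs at -7.2000°; with |GS| = 17.9, S = (26.834, 15.734). GS is perpendicular to SB, so SB runs at -97.200°; with |SB| = 27.5, B = (23.387, -11.549). ∠SBQ = 132.5° gives BQ at -144.70° from the x-axis; with |BQ| = 9.9, Q = (15.307, -17.269). Then |VQ| = |Q − V| = 23.077.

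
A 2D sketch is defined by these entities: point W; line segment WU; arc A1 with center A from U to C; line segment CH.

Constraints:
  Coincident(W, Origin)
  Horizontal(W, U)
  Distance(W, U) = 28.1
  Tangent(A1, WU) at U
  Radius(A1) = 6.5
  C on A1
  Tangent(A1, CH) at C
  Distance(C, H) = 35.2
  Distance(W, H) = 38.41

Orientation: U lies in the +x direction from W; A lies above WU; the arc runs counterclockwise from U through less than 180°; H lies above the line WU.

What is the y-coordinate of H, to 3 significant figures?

37.2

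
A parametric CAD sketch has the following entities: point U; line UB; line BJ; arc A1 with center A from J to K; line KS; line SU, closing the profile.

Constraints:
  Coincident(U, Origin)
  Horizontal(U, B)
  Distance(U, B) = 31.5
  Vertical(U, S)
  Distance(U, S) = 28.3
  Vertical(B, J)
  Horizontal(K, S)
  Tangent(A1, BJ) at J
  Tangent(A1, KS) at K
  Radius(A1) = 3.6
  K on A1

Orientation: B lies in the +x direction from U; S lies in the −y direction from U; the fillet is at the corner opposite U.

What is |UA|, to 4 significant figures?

37.26

U is at the origin; U and B share the same y with |UB| = 31.5 and B on the +x side, so B = (31.50, 0.000). U and S share the same x with |US| = 28.3 and S on the −y side, so S = (0.000, -28.30). The virtual corner opposite U is at (31.50, -28.30). Since A1 is tangent to BJ there, AJ ⟂ BJ and A1 meets KS tangentially, so AK is at right angles to KS, with radius 3.6, so the center A sits 3.6 in from both sides at A = (27.90, -24.70). Then |UA| = |A − U| = 37.26.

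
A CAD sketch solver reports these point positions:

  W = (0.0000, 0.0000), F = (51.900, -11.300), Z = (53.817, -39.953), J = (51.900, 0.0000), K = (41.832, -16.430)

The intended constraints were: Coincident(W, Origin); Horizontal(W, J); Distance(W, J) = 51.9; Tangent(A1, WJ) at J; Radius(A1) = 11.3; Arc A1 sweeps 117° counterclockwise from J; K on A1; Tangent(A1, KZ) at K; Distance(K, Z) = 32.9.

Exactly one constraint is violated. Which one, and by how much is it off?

Distance(K, Z) = 32.9 — off by 6.50.

W = (0.00, 0.00) ✓; W.y = 0.00, J.y = 0.00 ✓; |WJ| = 51.90 ✓; ∠(FJ, JW) = 90.00° ✓; |FJ| = 11.30 ✓; bearing(F→K) − bearing(F→J) = 117.0° ✓; |FK| = 11.30 ✓; ∠(FK, KZ) = 90.00° ✓; |KZ| = 26.40 ✗.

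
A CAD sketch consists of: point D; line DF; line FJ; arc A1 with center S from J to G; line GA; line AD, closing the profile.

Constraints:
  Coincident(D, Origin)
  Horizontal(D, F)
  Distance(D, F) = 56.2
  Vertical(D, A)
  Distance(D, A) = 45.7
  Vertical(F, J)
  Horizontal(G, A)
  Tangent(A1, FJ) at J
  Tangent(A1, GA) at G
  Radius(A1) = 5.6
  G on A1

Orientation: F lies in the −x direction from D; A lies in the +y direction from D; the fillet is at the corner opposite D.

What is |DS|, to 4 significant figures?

64.56

D is at the origin; DF is horizontal with |DF| = 56.2 and F on the −x side, so F = (-56.20, 0.000). DA is vertical with |DA| = 45.7 and A on the +y side, so A = (0.000, 45.70). The virtual corner opposite D is at (-56.20, 45.70). A1 meets FJ tangentially, so SJ is at right angles to FJ and A1 meets GA tangentially, so SG is at right angles to GA, with radius 5.6, so the center S sits 5.6 in from both sides at S = (-50.60, 40.10). Then |DS| = |S − D| = 64.56.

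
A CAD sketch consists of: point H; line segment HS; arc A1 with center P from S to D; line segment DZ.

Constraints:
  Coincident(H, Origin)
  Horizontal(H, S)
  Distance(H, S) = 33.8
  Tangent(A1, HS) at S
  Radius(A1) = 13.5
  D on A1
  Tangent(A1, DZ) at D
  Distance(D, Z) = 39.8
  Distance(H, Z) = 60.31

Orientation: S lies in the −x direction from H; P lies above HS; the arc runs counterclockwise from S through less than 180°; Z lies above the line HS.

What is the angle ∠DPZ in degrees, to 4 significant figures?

71.26°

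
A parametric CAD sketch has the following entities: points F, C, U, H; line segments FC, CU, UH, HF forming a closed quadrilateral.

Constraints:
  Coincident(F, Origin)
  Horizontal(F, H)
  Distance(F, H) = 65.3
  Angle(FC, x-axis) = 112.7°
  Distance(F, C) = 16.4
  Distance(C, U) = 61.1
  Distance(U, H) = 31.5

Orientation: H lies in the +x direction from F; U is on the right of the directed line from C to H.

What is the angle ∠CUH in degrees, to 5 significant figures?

99.482°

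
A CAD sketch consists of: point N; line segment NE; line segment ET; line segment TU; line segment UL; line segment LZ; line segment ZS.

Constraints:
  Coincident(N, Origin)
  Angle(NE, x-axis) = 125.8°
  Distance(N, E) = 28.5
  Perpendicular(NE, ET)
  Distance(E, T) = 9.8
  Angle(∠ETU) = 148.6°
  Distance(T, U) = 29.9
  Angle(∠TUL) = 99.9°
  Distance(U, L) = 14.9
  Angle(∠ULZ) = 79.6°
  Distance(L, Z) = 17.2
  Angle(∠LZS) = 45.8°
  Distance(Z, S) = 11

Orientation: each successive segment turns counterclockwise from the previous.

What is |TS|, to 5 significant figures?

23.958

N is at the origin; NE runs at 125.8° with length 28.5, so E = (-16.671, 23.115). NE is perpendicular to ET, so ET runs at -144.20°; with |ET| = 9.8, T = (-24.620, 17.383). ∠ETU = 148.6° gives TU at -112.80° from the x-axis; with |TU| = 29.9, U = (-36.206, -10.181). ∠TUL = 99.9° gives UL at -32.700° from the x-axis; with |UL| = 14.9, L = (-23.668, -18.231). ∠ULZ = 79.6° gives LZ at 67.700° from the x-axis; with |LZ| = 17.2, Z = (-17.141, -2.3169). ∠LZS = 45.8° gives ZS at -158.10° from the x-axis; with |ZS| = 11.0, S = (-27.347, -6.4198). Then |TS| = |S − T| = 23.958.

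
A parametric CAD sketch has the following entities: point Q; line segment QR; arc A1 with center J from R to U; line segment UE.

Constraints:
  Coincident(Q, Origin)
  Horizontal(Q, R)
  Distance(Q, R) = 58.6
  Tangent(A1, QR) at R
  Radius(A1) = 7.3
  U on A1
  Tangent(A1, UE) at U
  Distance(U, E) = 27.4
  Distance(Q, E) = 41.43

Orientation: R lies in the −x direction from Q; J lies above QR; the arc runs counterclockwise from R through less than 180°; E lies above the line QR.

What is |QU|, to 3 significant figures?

53.3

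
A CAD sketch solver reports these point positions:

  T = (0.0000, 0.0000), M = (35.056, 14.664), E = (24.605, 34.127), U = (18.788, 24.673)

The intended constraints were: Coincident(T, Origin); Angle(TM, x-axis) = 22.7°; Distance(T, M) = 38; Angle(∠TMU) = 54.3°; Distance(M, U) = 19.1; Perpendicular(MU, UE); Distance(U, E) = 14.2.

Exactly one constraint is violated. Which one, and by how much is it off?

Distance(U, E) = 14.2 — off by 3.10.

T = (0.00, 0.00) ✓; TM at 22.70° ✓; |TM| = 38.00 ✓; ∠TMU = 54.30° ✓; |MU| = 19.10 ✓; ∠(MU, UE) = 90.00° ✓; |UE| = 11.10 ✗.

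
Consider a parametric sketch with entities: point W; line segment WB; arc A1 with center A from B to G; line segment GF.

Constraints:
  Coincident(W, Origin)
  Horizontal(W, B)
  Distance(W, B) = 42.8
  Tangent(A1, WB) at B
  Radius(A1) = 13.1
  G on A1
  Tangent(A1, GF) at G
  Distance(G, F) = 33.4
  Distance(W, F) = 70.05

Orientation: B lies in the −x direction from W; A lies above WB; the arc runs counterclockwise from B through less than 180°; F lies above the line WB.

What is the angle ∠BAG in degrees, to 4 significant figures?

124.6°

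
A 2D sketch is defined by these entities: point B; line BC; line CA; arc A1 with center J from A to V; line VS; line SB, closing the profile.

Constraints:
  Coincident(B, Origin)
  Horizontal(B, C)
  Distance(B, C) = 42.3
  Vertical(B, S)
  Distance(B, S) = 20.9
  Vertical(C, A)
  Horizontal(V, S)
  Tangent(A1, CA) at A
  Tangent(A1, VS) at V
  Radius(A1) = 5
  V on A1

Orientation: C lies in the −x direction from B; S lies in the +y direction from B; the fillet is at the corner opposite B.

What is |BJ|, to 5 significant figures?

40.548

B is at the origin; BC is horizontal with |BC| = 42.3 and C on the −x side, so C = (-42.300, 0.0000). B and S share the same x with |BS| = 20.9 and S on the +y side, so S = (0.0000, 20.900). The virtual corner opposite B is at (-42.300, 20.900). Tangency of A1 to CA means the radius JA is perpendicular to CA and A1 meets VS tangentially, so JV is at right angles to VS, with radius 5.0, so the center J sits 5.0 in from both sides at J = (-37.300, 15.900). Then |BJ| = |J − B| = 40.548.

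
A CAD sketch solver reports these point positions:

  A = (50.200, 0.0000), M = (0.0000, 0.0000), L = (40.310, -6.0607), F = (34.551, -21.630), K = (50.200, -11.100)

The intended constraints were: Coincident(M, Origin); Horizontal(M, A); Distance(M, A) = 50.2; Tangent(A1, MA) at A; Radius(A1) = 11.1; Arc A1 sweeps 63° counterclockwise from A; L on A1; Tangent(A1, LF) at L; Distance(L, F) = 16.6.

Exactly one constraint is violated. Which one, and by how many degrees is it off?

Tangent(A1, LF) at L — off by 6.70°.

M = (0.00, 0.00) ✓; M.y = 0.00, A.y = 0.00 ✓; |MA| = 50.20 ✓; ∠(KA, AM) = 90.00° ✓; |KA| = 11.10 ✓; bearing(K→L) − bearing(K→A) = 63.00° ✓; |KL| = 11.10 ✓; ∠(KL, LF) = 83.30° ✗; |LF| = 16.60 ✓.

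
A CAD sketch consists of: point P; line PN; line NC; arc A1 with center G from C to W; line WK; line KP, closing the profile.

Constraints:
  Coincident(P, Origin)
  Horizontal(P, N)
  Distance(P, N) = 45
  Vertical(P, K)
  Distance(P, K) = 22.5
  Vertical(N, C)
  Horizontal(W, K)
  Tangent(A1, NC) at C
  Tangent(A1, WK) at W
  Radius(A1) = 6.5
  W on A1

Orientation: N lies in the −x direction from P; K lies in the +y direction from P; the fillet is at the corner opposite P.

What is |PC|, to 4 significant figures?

47.76

P is at the origin; PN is horizontal with |PN| = 45.0 and N on the −x side, so N = (-45.00, 0.000). P and K share the same x with |PK| = 22.5 and K on the +y side, so K = (0.000, 22.50). The virtual corner opposite P is at (-45.00, 22.50). Since A1 is tangent to NC there, GC ⟂ NC and A1 meets WK tangentially, so GW is at right angles to WK, with radius 6.5, so the center G sits 6.5 in from both sides at G = (-38.50, 16.00). That places the tangent points at C = (-45.00, 16.00) on NC and W = (-38.50, 22.50) on WK. Then |PC| = |C − P| = 47.76.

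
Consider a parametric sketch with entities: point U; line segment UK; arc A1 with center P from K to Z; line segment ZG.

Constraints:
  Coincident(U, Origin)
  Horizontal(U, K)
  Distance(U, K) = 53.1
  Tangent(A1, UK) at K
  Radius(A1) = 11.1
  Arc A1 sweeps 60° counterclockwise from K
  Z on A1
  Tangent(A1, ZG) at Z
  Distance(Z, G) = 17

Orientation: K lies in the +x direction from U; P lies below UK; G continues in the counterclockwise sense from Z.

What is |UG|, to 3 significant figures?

40.4

On A1, K sits at bearing 90° from P; a 60° counterclockwise sweep puts Z at bearing 150°, so Z = P + 11.1·(cos 150°, sin 150°) = (43.5, -5.55). The tangent condition forces PZ to be normal to ZG, so ZG runs along (−sin 150°, cos 150°); with |ZG| = 17.0, G = (35.0, -20.3). Then |UG| = |G − U| = 40.4.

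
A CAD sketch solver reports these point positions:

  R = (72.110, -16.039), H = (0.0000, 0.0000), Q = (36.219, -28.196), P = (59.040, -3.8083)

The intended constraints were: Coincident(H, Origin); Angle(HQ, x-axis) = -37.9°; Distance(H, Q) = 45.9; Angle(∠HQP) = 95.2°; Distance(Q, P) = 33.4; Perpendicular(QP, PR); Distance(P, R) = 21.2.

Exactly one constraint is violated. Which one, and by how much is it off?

Distance(P, R) = 21.2 — off by 3.30.

H = (0.00, 0.00) ✓; HQ at -37.90° ✓; |HQ| = 45.90 ✓; ∠HQP = 95.20° ✓; |QP| = 33.40 ✓; ∠(QP, PR) = 90.00° ✓; |PR| = 17.90 ✗.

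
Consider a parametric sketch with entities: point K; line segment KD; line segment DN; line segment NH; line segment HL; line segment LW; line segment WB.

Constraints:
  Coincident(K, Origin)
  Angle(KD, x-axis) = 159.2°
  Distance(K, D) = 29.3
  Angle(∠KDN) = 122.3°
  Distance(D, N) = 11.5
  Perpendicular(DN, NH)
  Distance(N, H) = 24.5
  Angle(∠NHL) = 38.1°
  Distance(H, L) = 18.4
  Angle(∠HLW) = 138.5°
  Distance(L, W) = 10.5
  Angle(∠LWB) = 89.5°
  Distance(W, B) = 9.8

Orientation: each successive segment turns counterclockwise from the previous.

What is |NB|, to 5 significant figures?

0.97532

∠HLW = 138.5° gives LW at 130.30° from the x-axis; with |LW| = 10.5, W = (-28.282, 10.312). ∠LWB = 89.5° gives WB at -139.20° from the x-axis; with |WB| = 9.8, B = (-35.701, 3.9080). Then |NB| = |B − N| = 0.97532.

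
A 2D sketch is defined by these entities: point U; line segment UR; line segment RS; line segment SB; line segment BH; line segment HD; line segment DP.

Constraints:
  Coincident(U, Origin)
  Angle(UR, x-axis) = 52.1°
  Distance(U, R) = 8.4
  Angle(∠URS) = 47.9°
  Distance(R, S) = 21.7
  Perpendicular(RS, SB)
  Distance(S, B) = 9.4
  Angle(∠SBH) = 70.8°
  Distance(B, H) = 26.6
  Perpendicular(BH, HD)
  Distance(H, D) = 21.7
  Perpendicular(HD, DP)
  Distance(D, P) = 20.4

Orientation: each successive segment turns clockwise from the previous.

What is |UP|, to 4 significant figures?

26.00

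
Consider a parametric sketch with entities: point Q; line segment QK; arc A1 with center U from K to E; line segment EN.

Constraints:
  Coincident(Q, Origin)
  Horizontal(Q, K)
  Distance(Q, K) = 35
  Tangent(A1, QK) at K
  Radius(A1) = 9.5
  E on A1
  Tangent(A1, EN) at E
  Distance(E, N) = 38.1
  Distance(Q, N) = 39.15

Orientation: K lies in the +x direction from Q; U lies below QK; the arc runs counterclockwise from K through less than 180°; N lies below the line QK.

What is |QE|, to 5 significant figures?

27.131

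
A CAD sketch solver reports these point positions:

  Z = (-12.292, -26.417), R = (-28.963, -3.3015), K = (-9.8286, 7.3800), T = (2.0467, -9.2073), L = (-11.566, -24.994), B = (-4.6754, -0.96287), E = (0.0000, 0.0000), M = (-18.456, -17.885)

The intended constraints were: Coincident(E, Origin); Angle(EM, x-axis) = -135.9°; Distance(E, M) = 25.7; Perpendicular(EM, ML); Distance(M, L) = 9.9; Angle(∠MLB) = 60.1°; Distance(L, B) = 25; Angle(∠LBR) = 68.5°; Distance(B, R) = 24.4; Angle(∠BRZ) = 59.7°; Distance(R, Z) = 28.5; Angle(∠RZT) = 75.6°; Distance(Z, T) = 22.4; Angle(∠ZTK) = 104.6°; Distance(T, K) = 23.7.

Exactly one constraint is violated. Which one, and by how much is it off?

Distance(T, K) = 23.7 — off by 3.30.

E = (0.00, 0.00) ✓; EM at -135.9° ✓; |EM| = 25.70 ✓; ∠(EM, ML) = 90.00° ✓; |ML| = 9.900 ✓; ∠MLB = 60.10° ✓; |LB| = 25.00 ✓; ∠LBR = 68.50° ✓; |BR| = 24.40 ✓; ∠BRZ = 59.70° ✓; |RZ| = 28.50 ✓; ∠RZT = 75.60° ✓; |ZT| = 22.40 ✓; ∠ZTK = 104.6° ✓; |TK| = 20.40 ✗.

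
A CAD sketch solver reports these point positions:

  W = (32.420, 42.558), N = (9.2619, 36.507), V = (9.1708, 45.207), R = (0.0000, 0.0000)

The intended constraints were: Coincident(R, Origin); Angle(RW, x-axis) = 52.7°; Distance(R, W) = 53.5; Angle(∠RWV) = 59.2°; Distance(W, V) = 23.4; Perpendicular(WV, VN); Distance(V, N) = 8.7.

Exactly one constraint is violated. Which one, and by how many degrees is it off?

Perpendicular(WV, VN) — off by 7.10°.

R = (0.00, 0.00) ✓; RW at 52.70° ✓; |RW| = 53.50 ✓; ∠RWV = 59.20° ✓; |WV| = 23.40 ✓; ∠(WV, VN) = 97.10° ✗; |VN| = 8.700 ✓.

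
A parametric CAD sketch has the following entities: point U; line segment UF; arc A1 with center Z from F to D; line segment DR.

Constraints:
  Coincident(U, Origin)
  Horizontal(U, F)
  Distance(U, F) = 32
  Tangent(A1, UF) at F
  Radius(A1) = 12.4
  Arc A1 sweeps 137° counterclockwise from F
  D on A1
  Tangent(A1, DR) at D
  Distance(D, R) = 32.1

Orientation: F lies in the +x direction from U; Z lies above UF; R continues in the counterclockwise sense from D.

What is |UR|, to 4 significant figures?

46.57

On A1, F sits at bearing -90° from Z; a 137° counterclockwise sweep puts D at bearing 47°, so D = Z + 12.4·(cos 47°, sin 47°) = (40.46, 21.47). Tangency of A1 to DR means the radius ZD is perpendicular to DR, so DR runs along (−sin 47°, cos 47°); with |DR| = 32.1, R = (16.98, 43.36). Then |UR| = |R − U| = 46.57.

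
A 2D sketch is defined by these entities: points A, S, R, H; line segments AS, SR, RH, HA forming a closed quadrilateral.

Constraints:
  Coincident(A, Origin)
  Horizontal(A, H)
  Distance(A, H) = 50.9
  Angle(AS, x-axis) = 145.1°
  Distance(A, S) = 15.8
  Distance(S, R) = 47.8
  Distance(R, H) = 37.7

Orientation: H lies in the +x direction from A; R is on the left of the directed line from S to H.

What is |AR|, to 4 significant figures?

42.80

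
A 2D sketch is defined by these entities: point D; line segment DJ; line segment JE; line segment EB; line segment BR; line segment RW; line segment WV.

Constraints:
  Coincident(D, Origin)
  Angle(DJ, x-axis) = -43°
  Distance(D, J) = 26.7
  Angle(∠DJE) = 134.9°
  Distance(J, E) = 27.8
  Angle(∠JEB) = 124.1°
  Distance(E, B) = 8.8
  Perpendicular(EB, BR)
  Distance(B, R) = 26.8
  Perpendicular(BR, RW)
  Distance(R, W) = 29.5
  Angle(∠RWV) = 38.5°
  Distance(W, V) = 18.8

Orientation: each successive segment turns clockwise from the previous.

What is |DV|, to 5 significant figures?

34.429

BR ⟂ RW, so RW runs at 36.000°; with |RW| = 29.5, W = (21.443, -12.145). ∠RWV = 38.5° gives WV at -105.50° from the x-axis; with |WV| = 18.8, V = (16.419, -30.262). Then |DV| = |V − D| = 34.429.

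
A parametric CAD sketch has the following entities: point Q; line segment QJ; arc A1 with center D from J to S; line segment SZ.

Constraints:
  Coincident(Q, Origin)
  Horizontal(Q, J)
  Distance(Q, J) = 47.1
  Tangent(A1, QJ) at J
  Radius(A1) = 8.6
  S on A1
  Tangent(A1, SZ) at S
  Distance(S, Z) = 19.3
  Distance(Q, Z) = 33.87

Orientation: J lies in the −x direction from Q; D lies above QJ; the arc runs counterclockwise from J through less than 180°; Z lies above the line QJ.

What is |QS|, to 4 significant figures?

40.48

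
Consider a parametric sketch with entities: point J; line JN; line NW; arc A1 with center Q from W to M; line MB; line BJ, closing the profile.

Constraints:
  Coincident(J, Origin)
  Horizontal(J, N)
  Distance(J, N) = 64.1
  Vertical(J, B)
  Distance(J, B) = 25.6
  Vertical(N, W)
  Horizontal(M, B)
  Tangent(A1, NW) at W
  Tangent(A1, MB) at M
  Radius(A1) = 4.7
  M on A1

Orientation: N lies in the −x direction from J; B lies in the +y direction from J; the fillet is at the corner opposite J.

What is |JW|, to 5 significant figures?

67.421

J is at the origin; JN is horizontal with |JN| = 64.1 and N on the −x side, so N = (-64.100, 0.0000). J and B share the same x with |JB| = 25.6 and B on the +y side, so B = (0.0000, 25.600). The virtual corner opposite J is at (-64.100, 25.600). A1 meets NW tangentially, so QW is at right angles to NW and tangency of A1 to MB means the radius QM is perpendicular to MB, with radius 4.7, so the center Q sits 4.7 in from both sides at Q = (-59.400, 20.900). That places the tangent points at W = (-64.100, 20.900) on NW and M = (-59.400, 25.600) on MB. Then |JW| = |W − J| = 67.421.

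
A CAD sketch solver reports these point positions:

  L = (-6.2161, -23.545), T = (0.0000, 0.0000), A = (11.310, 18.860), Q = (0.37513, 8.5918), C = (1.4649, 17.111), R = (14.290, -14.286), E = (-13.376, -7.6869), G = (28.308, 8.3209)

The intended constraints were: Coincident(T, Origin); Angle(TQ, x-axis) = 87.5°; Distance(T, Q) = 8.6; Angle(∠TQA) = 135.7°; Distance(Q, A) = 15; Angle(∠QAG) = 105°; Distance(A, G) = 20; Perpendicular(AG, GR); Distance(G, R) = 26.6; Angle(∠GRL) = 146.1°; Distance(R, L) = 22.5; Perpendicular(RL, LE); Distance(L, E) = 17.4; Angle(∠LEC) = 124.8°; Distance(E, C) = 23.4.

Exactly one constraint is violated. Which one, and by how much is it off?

Distance(E, C) = 23.4 — off by 5.50.

T = (0.00, 0.00) ✓; TQ at 87.50° ✓; |TQ| = 8.600 ✓; ∠TQA = 135.7° ✓; |QA| = 15.00 ✓; ∠QAG = 105.0° ✓; |AG| = 20.00 ✓; ∠(AG, GR) = 90.00° ✓; |GR| = 26.60 ✓; ∠GRL = 146.1° ✓; |RL| = 22.50 ✓; ∠(RL, LE) = 90.00° ✓; |LE| = 17.40 ✓; ∠LEC = 124.8° ✓; |EC| = 28.90 ✗.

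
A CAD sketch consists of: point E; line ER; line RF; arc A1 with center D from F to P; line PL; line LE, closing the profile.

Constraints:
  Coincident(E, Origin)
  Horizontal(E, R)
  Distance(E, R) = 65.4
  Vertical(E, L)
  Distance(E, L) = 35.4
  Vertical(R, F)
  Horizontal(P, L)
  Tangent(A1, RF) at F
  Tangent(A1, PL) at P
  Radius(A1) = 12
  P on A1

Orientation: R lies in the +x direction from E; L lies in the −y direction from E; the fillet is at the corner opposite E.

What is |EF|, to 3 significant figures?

69.5

E is at the origin; ER is horizontal with |ER| = 65.4 and R on the +x side, so R = (65.4, 0.00). EL is vertical with |EL| = 35.4 and L on the −y side, so L = (0.00, -35.4). The virtual corner opposite E is at (65.4, -35.4). The tangent condition forces DF to be normal to RF and A1 meets PL tangentially, so DP is at right angles to PL, with radius 12.0, so the center D sits 12.0 in from both sides at D = (53.4, -23.4). That places the tangent points at F = (65.4, -23.4) on RF and P = (53.4, -35.4) on PL. Then |EF| = |F − E| = 69.5.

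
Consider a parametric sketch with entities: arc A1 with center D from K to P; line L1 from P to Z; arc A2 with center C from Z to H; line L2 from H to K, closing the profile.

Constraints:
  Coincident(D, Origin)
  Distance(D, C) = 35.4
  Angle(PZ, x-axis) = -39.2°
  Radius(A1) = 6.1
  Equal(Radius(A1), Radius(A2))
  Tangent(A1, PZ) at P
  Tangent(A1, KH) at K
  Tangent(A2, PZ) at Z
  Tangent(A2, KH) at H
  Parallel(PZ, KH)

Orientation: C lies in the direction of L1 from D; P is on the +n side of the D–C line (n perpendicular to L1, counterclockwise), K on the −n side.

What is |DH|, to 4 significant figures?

35.92

Tangency of A1 to both parallel lines with radius 6.1 puts P and K at D ± 6.1·n: P = (3.855, 4.727), K = (-3.855, -4.727). Equal radii place Z and H the same way about C: Z = C + 6.1·n = (31.29, -17.65), H = C − 6.1·n = (23.58, -27.10). Then |DH| = |H − D| = 35.92.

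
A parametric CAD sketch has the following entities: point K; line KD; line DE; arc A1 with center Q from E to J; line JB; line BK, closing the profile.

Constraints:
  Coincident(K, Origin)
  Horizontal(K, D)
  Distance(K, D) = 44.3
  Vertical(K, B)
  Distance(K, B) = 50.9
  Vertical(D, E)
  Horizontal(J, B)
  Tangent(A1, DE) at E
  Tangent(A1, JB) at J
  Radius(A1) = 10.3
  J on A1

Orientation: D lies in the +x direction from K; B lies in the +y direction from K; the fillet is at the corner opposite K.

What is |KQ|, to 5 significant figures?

52.956

K is at the origin; K and D share the same y with |KD| = 44.3 and D on the +x side, so D = (44.300, 0.0000). KB is vertical with |KB| = 50.9 and B on the +y side, so B = (0.0000, 50.900). The virtual corner opposite K is at (44.300, 50.900). A1 meets DE tangentially, so QE is at right angles to DE and since A1 is tangent to JB there, QJ ⟂ JB, with radius 10.3, so the center Q sits 10.3 in from both sides at Q = (34.000, 40.600). Then |KQ| = |Q − K| = 52.956.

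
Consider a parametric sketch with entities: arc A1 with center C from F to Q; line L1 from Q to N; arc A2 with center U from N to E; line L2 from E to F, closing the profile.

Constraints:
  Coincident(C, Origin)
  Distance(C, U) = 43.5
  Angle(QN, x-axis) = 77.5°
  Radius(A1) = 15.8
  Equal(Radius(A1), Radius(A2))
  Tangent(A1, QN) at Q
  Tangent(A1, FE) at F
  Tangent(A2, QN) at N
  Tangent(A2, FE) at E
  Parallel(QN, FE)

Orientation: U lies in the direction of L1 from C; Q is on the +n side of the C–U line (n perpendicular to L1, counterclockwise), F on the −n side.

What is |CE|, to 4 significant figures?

46.28

Tangency of A1 to both parallel lines with radius 15.8 puts Q and F at C ± 15.8·n: Q = (-15.43, 3.420), F = (15.43, -3.420). Equal radii place N and E the same way about U: N = U + 15.8·n = (-6.010, 45.89), E = U − 15.8·n = (24.84, 39.05). Then |CE| = |E − C| = 46.28.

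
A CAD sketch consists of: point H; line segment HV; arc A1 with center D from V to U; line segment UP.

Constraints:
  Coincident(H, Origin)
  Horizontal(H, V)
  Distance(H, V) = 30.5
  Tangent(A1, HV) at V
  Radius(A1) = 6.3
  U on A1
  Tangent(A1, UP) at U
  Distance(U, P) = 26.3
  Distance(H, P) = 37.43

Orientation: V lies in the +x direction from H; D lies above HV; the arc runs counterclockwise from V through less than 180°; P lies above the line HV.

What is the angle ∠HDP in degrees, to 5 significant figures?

79.730°

H is at the origin; H and V share the same y with |HV| = 30.5 and V on the +x side, so V = (30.500, 0.0000). A1 meets HV tangentially, so DV is at right angles to HV, so D = V + (0, 6.3) = (30.500, 6.3000). Since DU ⟂ UP (tangency), |DP| = √(6.3² + 26.3²) = 27.044 regardless of where U sits on A1. So P lies on both circle(H, 37.43) and circle(D, 27.044); the above-HV intersection is P = (20.395, 31.385). U is the foot of the tangent from P: U = (35.635, 9.9505).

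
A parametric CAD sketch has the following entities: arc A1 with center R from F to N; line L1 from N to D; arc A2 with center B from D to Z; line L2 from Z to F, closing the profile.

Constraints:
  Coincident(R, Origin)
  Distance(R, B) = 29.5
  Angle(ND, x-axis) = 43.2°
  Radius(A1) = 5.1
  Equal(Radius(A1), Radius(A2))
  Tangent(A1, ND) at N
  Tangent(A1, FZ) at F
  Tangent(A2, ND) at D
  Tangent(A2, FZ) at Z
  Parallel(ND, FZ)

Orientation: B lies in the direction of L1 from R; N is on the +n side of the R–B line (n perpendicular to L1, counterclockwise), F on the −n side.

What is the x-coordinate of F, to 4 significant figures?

3.491

The slot axis is L1's direction at 43.2°, so u = (cos 43.2°, sin 43.2°) = (0.7290, 0.6845) and n = (−sin 43.2°, cos 43.2°) = (-0.6845, 0.7290). R is at the origin and B lies 29.5 along u from R, so B = 29.5·u = (21.50, 20.19). Tangency of A1 to both parallel lines with radius 5.1 puts N and F at R ± 5.1·n: N = (-3.491, 3.718), F = (3.491, -3.718). So F.x = 3.491.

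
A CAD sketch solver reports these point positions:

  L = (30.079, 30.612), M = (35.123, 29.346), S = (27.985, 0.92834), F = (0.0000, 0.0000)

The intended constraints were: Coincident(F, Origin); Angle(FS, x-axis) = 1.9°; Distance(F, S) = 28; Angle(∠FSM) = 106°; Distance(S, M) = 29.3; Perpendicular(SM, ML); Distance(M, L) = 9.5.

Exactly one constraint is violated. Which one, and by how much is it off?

Distance(M, L) = 9.5 — off by 4.30.

F = (0.00, 0.00) ✓; FS at 1.900° ✓; |FS| = 28.00 ✓; ∠FSM = 106.0° ✓; |SM| = 29.30 ✓; ∠(SM, ML) = 90.01° ✓; |ML| = 5.200 ✗.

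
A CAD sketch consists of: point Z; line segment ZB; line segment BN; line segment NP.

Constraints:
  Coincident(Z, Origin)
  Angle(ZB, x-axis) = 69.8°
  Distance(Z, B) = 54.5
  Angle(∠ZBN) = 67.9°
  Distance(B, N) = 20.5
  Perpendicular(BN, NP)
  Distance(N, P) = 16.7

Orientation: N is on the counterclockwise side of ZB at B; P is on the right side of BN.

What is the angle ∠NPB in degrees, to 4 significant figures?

50.83°

∠ZBN = 67.9°, so BN runs at 69.8° + (180° − 67.9°) = 181.9° from the x-axis; with |BN| = 20.5, N = B + 20.5·(cos 181.9°, sin 181.9°) = (-1.670, 50.47). The perpendicularity gives NP at right angles to BN; with |NP| = 16.7 on the right of BN, P = N + 16.7·(-0.03316, 0.9995) = (-2.224, 67.16). Then cos ∠NPB = PN·PB / (|PN||PB|), giving 50.83°.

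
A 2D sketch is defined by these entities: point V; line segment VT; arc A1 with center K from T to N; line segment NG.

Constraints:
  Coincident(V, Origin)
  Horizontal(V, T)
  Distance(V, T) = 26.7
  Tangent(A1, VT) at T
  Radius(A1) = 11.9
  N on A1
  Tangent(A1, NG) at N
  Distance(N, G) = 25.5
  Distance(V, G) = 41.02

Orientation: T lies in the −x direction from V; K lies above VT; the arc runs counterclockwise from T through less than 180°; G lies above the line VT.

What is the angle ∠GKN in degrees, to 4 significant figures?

64.98°

Checks: |KN| = 11.90 ✓; ∠(KN, NG) = 90.00° ✓; |NG| = 25.50 ✓; |VG| = 41.02 ✓.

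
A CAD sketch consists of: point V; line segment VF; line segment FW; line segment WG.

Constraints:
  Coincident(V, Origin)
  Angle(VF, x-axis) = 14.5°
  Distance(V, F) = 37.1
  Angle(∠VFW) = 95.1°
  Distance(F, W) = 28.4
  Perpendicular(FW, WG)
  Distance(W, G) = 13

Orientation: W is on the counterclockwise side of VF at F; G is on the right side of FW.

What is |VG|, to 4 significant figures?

59.16

∠VFW = 95.1°, so FW runs at 14.5° + (180° − 95.1°) = 99.40° from the x-axis; with |FW| = 28.4, W = F + 28.4·(cos 99.40°, sin 99.40°) = (31.28, 37.31). FW ⟂ WG; with |WG| = 13.0 on the right of FW, G = W + 13.0·(0.9866, 0.1633) = (44.11, 39.43). Then |VG| = |G − V| = 59.16.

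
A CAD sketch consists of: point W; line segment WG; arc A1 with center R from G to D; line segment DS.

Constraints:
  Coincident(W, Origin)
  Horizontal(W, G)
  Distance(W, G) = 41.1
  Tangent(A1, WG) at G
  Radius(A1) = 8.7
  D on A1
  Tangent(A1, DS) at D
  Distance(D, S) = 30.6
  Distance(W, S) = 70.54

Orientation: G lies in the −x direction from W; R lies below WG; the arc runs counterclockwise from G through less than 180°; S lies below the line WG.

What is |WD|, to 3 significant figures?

49.0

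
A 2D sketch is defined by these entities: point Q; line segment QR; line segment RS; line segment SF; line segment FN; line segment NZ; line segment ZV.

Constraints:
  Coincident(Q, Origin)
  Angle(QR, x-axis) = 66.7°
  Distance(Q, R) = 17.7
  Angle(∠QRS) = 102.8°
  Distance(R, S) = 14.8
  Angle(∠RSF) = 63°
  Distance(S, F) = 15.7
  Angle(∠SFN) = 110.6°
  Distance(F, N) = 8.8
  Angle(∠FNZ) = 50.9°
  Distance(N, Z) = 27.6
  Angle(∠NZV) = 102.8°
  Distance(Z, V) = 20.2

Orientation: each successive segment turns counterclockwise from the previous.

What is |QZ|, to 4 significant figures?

32.63

Q is at the origin; QR runs at 66.7° with length 17.7, so R = (7.001, 16.26). ∠QRS = 102.8° gives RS at 143.9° from the x-axis; with |RS| = 14.8, S = (-4.957, 24.98). ∠RSF = 63.0° gives SF at -99.10° from the x-axis; with |SF| = 15.7, F = (-7.440, 9.474). ∠SFN = 110.6° gives FN at -29.70° from the x-axis; with |FN| = 8.8, N = (0.2038, 5.114). ∠FNZ = 50.9° gives NZ at 99.40° from the x-axis; with |NZ| = 27.6, Z = (-4.304, 32.34). Then |QZ| = |Z − Q| = 32.63.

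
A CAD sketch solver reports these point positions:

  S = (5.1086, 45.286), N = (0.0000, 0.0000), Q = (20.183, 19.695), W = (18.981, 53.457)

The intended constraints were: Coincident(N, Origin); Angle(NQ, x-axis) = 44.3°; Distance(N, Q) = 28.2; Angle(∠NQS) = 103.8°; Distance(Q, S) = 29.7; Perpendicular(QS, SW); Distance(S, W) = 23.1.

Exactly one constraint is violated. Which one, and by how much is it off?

Distance(S, W) = 23.1 — off by 7.00.

N = (0.00, 0.00) ✓; NQ at 44.30° ✓; |NQ| = 28.20 ✓; ∠NQS = 103.8° ✓; |QS| = 29.70 ✓; ∠(QS, SW) = 90.00° ✓; |SW| = 16.10 ✗.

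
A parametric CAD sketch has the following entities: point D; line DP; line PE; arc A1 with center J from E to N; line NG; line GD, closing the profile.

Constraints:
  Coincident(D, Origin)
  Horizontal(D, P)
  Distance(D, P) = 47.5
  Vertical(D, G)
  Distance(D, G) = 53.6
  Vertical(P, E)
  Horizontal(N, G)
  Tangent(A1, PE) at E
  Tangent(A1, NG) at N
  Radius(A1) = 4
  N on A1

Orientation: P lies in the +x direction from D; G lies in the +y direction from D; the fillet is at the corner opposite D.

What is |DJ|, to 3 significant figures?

66.0

D and G share the same x with |DG| = 53.6 and G on the +y side, so G = (0.00, 53.6). The virtual corner opposite D is at (47.5, 53.6). The tangent condition forces JE to be normal to PE and since A1 is tangent to NG there, JN ⟂ NG, with radius 4.0, so the center J sits 4.0 in from both sides at J = (43.5, 49.6). Then |DJ| = |J − D| = 66.0.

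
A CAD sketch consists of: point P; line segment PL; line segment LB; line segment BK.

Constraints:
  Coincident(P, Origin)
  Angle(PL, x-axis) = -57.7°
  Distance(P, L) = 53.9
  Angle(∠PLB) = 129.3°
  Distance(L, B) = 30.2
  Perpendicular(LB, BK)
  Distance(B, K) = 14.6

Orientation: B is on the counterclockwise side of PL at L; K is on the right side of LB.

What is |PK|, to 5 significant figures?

85.501

∠PLB = 129.3°, so LB runs at -57.7° + (180° − 129.3°) = -7.0000° from the x-axis; with |LB| = 30.2, B = L + 30.2·(cos -7.0000°, sin -7.0000°) = (58.776, -49.240). LB ⟂ BK; with |BK| = 14.6 on the right of LB, K = B + 14.6·(-0.12187, -0.99255) = (56.997, -63.731). Then |PK| = |K − P| = 85.501.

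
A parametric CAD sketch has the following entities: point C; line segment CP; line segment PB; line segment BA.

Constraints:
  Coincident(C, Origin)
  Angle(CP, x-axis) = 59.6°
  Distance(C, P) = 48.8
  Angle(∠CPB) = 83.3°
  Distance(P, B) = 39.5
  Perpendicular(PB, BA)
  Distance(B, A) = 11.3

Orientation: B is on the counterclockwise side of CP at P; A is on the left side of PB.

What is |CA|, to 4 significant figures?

50.24

C is at the origin; CP runs at 59.6° with length 48.8, so P = 48.8·(cos 59.6°, sin 59.6°) = (24.69, 42.09). ∠CPB = 83.3°, so PB runs at 59.6° + (180° − 83.3°) = 156.3° from the x-axis; with |PB| = 39.5, B = P + 39.5·(cos 156.3°, sin 156.3°) = (-11.47, 57.97). PB ⟂ BA; with |BA| = 11.3 on the left of PB, A = B + 11.3·(-0.4019, -0.9157) = (-16.02, 47.62). Then |CA| = |A − C| = 50.24.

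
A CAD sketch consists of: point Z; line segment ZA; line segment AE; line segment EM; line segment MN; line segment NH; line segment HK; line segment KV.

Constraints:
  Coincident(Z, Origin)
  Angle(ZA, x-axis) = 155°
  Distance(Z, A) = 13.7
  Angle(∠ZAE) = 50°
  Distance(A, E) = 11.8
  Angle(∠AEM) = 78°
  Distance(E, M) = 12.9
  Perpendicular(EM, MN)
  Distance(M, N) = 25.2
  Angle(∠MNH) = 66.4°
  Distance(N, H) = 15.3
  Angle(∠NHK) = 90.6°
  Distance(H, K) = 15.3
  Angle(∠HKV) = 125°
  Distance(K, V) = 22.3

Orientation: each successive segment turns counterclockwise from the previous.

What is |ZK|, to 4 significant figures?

7.374

Z is at the origin; ZA runs at 155.0° with length 13.7, so A = (-12.42, 5.790). ∠ZAE = 50.0° gives AE at -75.00° from the x-axis; with |AE| = 11.8, E = (-9.362, -5.608). ∠AEM = 78.0° gives EM at 27.00° from the x-axis; with |EM| = 12.9, M = (2.132, 0.2484). The perpendicularity gives MN at right angles to EM, so MN runs at 117.0°; with |MN| = 25.2, N = (-9.309, 22.70). ∠MNH = 66.4° gives NH at -129.4° from the x-axis; with |NH| = 15.3, H = (-19.02, 10.88). ∠NHK = 90.6° gives HK at -40.00° from the x-axis; with |HK| = 15.3, K = (-7.300, 1.044). Then |ZK| = |K − Z| = 7.374.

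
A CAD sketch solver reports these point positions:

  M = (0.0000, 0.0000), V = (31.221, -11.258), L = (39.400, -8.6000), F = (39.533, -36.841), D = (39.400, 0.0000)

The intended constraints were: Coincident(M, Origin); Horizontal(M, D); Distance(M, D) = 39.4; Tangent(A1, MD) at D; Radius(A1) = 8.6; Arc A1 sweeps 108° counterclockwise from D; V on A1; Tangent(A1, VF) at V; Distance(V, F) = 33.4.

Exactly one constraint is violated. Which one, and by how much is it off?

Distance(V, F) = 33.4 — off by 6.50.

M = (0.00, 0.00) ✓; M.y = 0.00, D.y = 0.00 ✓; |MD| = 39.40 ✓; ∠(LD, DM) = 90.00° ✓; |LD| = 8.600 ✓; bearing(L→V) − bearing(L→D) = 108.0° ✓; |LV| = 8.600 ✓; ∠(LV, VF) = 90.00° ✓; |VF| = 26.90 ✗.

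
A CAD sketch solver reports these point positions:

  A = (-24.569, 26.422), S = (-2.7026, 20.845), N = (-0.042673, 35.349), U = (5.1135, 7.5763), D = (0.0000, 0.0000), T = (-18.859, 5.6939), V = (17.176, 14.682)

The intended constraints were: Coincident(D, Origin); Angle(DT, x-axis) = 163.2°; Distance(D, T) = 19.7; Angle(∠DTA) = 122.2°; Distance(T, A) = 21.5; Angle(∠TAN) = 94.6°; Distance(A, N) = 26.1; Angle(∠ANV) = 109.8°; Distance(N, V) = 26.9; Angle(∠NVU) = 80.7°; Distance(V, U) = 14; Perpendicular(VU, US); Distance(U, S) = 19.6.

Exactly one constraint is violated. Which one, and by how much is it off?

Distance(U, S) = 19.6 — off by 4.20.

D = (0.00, 0.00) ✓; DT at 163.2° ✓; |DT| = 19.70 ✓; ∠DTA = 122.2° ✓; |TA| = 21.50 ✓; ∠TAN = 94.60° ✓; |AN| = 26.10 ✓; ∠ANV = 109.8° ✓; |NV| = 26.90 ✓; ∠NVU = 80.70° ✓; |VU| = 14.00 ✓; ∠(VU, US) = 90.00° ✓; |US| = 15.40 ✗.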